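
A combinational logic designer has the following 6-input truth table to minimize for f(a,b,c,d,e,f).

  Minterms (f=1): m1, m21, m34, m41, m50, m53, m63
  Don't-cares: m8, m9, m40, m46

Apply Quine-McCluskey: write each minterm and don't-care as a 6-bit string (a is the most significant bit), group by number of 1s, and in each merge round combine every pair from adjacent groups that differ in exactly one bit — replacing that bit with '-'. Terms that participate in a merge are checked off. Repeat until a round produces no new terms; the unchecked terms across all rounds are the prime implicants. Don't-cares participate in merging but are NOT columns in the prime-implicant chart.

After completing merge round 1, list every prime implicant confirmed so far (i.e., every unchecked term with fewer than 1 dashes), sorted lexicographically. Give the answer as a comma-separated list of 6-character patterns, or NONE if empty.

Round 0: 000001✓ 001000✓ 001001✓ 010101✓ 100010✓ 101000✓ 101001✓ 101110 110010✓ 110101✓ 111111
Round 1: -01000✓ -01001✓ -10101 00-001 00100-✓ 1-0010 10100-✓
Round 2: -0100-
PIs = {-0100-, -10101, 00-001, 1-0010, 101110, 111111}

101110, 111111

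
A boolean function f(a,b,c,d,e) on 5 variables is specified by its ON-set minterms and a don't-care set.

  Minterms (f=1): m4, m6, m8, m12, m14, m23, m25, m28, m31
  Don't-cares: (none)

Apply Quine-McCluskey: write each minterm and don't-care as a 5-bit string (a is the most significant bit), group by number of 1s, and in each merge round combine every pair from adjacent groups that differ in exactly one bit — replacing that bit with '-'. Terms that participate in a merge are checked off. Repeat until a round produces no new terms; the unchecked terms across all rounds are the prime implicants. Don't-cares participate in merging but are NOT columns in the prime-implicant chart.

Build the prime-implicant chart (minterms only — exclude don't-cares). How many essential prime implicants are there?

5

Round 0: 00100✓ 00110✓ 01000✓ 01100✓ 01110✓ 10111✓ 11001 11100✓ 11111✓
Round 1: -1100 0-100✓ 0-110✓ 001-0✓ 01-00 011-0✓ 1-111
Round 2: 0-1-0
PIs = {-1100, 0-1-0, 01-00, 1-111, 11001}
Coverage chart:
  m4: 0-1-0 ←essential
  m6: 0-1-0 ←essential
  m8: 01-00 ←essential
  m12: -1100,0-1-0,01-00
  m14: 0-1-0 ←essential
  m23: 1-111 ←essential
  m25: 11001 ←essential
  m28: -1100 ←essential
  m31: 1-111 ←essential
Essential: -1100, 0-1-0, 01-00, 1-111, 11001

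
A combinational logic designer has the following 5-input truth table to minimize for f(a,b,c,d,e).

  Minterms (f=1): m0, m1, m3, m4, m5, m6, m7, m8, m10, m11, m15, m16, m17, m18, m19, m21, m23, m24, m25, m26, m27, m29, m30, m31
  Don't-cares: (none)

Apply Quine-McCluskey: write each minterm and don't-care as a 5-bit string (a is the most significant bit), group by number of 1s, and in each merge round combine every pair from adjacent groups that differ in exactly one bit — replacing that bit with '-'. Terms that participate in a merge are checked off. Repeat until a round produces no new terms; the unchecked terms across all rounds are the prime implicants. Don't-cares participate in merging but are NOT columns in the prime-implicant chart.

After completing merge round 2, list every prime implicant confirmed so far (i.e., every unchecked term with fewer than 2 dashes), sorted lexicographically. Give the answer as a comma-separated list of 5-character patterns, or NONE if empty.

NONE

Round 0: 00000✓ 00001✓ 00011✓ 00100✓ 00101✓ 00110✓ 00111✓ 01000✓ 01010✓ 01011✓ 01111✓ 10000✓ 10001✓ 10010✓ 10011✓ 10101✓ 10111✓ 11000✓ 11001✓ 11010✓ 11011✓ 11101✓ 11110✓ 11111✓
Round 1: -0000✓ -0001✓ -0011✓ -0101✓ -0111✓ -1000✓ -1010✓ -1011✓ -1111✓ 0-000✓ 0-011✓ 0-111✓ 00-00✓ 00-01✓ 00-11✓ 000-1✓ 0000-✓ 001-0✓ 001-1✓ 0010-✓ 0011-✓ 01-11✓ 010-0✓ 0101-✓ 1-000✓ 1-001✓ 1-010✓ 1-011✓ 1-101✓ 1-111✓ 10-01✓ 10-11✓ 100-0✓ 100-1✓ 1000-✓ 1001-✓ 101-1✓ 11-01✓ 11-10✓ 11-11✓ 110-0✓ 110-1✓ 1100-✓ 1101-✓ 111-1✓ 1111-✓
Round 2: --000 --011✓ --111✓ -0-01✓ -0-11✓ -00-1✓ -000- -01-1✓ -1-11✓ -10-0 -101- 0--11✓ 00--1✓ 00-0- 001-- 1--01✓ 1--11✓ 1-0-0✓ 1-0-1✓ 1-00-✓ 1-01-✓ 1-1-1✓ 10--1✓ 100--✓ 11--1✓ 11-1- 110--✓
Round 3: ---11 -0--1 1---1 1-0--
PIs = {---11, --000, -0--1, -000-, -10-0, -101-, 00-0-, 001--, 1---1, 1-0--, 11-1-}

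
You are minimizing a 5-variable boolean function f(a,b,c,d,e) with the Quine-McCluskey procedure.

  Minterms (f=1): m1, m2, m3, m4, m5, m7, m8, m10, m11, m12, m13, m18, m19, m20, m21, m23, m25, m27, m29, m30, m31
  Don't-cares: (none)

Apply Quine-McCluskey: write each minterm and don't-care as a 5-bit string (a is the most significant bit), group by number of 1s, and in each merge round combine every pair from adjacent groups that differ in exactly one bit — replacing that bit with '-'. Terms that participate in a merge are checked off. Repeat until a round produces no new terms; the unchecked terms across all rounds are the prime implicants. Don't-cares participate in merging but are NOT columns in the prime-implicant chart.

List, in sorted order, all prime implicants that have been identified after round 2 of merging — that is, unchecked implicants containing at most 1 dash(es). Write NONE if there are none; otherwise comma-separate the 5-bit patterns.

01-00, 010-0, 1111-

size-2^0 implicants → 00001(✓)  00010(✓)  00011(✓)  00100(✓)  00101(✓)  00111(✓)  01000(✓)  01010(✓)  01011(✓)  01100(✓)  01101(✓)  10010(✓)  10011(✓)  10100(✓)  10101(✓)  10111(✓)  11001(✓)  11011(✓)  11101(✓)  11110(✓)  11111(✓)
size-2^1 implicants → -0010(✓)  -0011(✓)  -0100(✓)  -0101(✓)  -0111(✓)  -1011(✓)  -1101(✓)  0-010(✓)  0-011(✓)  0-100(✓)  0-101(✓)  00-01(✓)  00-11(✓)  000-1(✓)  0001-(✓)  001-1(✓)  0010-(✓)  01-00  010-0  0101-(✓)  0110-(✓)  1-011(✓)  1-101(✓)  1-111(✓)  10-11(✓)  1001-(✓)  101-1(✓)  1010-(✓)  11-01(✓)  11-11(✓)  110-1(✓)  111-1(✓)  1111-
size-2^2 implicants → --011  --101  -0-11  -001-  -01-1  -010-  0-01-  0-10-  00--1  1--11  1-1-1  11--1
Unchecked terms (primes): --011, --101, -0-11, -001-, -01-1, -010-, 0-01-, 0-10-, 00--1, 01-00, 010-0, 1--11, 1-1-1, 11--1, 1111-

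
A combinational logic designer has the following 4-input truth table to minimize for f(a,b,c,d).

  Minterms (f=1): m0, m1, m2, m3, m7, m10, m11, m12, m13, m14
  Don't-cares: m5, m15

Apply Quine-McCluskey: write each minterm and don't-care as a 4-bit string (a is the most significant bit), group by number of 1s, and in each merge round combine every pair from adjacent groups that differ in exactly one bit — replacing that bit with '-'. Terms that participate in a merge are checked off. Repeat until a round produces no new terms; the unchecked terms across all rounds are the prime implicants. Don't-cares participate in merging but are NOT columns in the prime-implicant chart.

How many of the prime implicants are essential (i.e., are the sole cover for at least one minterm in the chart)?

2

Round 0: 0000✓ 0001✓ 0010✓ 0011✓ 0101✓ 0111✓ 1010✓ 1011✓ 1100✓ 1101✓ 1110✓ 1111✓
Round 1: -010✓ -011✓ -101✓ -111✓ 0-01✓ 0-11✓ 00-0✓ 00-1✓ 000-✓ 001-✓ 01-1✓ 1-10✓ 1-11✓ 101-✓ 11-0✓ 11-1✓ 110-✓ 111-✓
Round 2: --11 -01- -1-1 0--1 00-- 1-1- 11--
PIs = {--11, -01-, -1-1, 0--1, 00--, 1-1-, 11--}
Coverage chart:
  m0: 00-- ←essential
  m1: 0--1,00--
  m2: -01-,00--
  m3: --11,-01-,0--1,00--
  m7: --11,-1-1,0--1
  m10: -01-,1-1-
  m11: --11,-01-,1-1-
  m12: 11-- ←essential
  m13: -1-1,11--
  m14: 1-1-,11--
Essential: 00--, 11--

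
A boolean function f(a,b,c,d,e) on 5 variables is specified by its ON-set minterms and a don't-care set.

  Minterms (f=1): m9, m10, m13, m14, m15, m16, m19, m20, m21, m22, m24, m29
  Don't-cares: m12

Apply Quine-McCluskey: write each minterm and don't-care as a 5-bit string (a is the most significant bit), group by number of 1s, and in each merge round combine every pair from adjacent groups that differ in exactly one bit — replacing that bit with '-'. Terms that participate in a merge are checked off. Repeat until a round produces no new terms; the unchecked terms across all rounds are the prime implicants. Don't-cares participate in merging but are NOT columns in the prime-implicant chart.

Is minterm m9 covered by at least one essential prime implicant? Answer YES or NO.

size-2^0 implicants → 01001(✓)  01010(✓)  01100(✓)  01101(✓)  01110(✓)  01111(✓)  10000(✓)  10011  10100(✓)  10101(✓)  10110(✓)  11000(✓)  11101(✓)
size-2^1 implicants → -1101  01-01  01-10  011-0(✓)  011-1(✓)  0110-(✓)  0111-(✓)  1-000  1-101  10-00  101-0  1010-
size-2^2 implicants → 011--
Unchecked terms (primes): -1101, 01-01, 01-10, 011--, 1-000, 1-101, 10-00, 10011, 101-0, 1010-
Minterm coverage:
  m9 ⊆ 01-01 [E]
  m10 ⊆ 01-10 [E]
  m13 ⊆ -1101,01-01,011--
  m14 ⊆ 01-10,011--
  m15 ⊆ 011-- [E]
  m16 ⊆ 1-000,10-00
  m19 ⊆ 10011 [E]
  m20 ⊆ 10-00,101-0,1010-
  m21 ⊆ 1-101,1010-
  m22 ⊆ 101-0 [E]
  m24 ⊆ 1-000 [E]
  m29 ⊆ -1101,1-101
E = {01-01, 01-10, 011--, 1-000, 10011, 101-0}

YES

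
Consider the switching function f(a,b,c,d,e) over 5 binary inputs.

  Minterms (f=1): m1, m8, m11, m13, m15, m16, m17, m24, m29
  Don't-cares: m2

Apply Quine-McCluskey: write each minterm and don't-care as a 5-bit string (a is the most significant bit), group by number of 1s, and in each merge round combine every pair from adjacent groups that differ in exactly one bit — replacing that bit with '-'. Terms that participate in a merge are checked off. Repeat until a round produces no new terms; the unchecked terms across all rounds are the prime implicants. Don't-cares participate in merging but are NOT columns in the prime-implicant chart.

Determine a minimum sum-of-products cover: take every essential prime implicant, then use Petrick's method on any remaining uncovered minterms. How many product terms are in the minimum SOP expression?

size-2^0 implicants → 00001(✓)  00010  01000(✓)  01011(✓)  01101(✓)  01111(✓)  10000(✓)  10001(✓)  11000(✓)  11101(✓)
size-2^1 implicants → -0001  -1000  -1101  01-11  011-1  1-000  1000-
Unchecked terms (primes): -0001, -1000, -1101, 00010, 01-11, 011-1, 1-000, 1000-
Minterm coverage:
  m1 ⊆ -0001 [E]
  m8 ⊆ -1000 [E]
  m11 ⊆ 01-11 [E]
  m13 ⊆ -1101,011-1
  m15 ⊆ 01-11,011-1
  m16 ⊆ 1-000,1000-
  m17 ⊆ -0001,1000-
  m24 ⊆ -1000,1-000
  m29 ⊆ -1101 [E]
E = {-0001, -1000, -1101, 01-11}
Petrick residual → 1-000
Cover = b'c'd'e + bc'd'e' + bcd'e + a'bde + ac'd'e'  |cover|=5

5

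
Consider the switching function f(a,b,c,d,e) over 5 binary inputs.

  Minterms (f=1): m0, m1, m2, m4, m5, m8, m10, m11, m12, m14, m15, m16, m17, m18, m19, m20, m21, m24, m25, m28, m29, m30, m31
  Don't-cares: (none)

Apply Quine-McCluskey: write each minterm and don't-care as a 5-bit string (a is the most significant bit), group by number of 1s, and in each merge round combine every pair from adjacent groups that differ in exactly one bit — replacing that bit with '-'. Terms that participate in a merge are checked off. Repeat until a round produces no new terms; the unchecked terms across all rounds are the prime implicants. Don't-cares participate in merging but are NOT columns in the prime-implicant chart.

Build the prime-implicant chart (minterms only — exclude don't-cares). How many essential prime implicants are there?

4

[col 0] 00000*, 00001*, 00010*, 00100*, 00101*, 01000*, 01010*, 01011*, 01100*, 01110*, 01111*, 10000*, 10001*, 10010*, 10011*, 10100*, 10101*, 11000*, 11001*, 11100*, 11101*, 11110*, 11111*
[col 1] -0000*, -0001*, -0010*, -0100*, -0101*, -1000*, -1100*, -1110*, -1111*, 0-000*, 0-010*, 0-100*, 00-00*, 00-01*, 000-0*, 0000-*, 0010-*, 01-00*, 01-10*, 01-11*, 010-0*, 0101-*, 011-0*, 0111-*, 1-000*, 1-001*, 1-100*, 1-101*, 10-00*, 10-01*, 100-0*, 100-1*, 1000-*, 1001-*, 1010-*, 11-00*, 11-01*, 1100-*, 111-0*, 111-1*, 1110-*, 1111-*
[col 2] --000*, --100*, -0-00*, -0-01*, -00-0, -000-*, -010-*, -1-00*, -11-0, -111-, 0--00*, 0-0-0, 00-0-*, 01--0, 01-1-, 1--00*, 1--01*, 1-00-*, 1-10-*, 10-0-*, 100--, 11-0-*, 111--
[col 3] ---00, -0-0-, 1--0-
Prime implicants: ---00, -0-0-, -00-0, -11-0, -111-, 0-0-0, 01--0, 01-1-, 1--0-, 100--, 111--
PI chart (minterm → PIs covering it):
  0 | ---00,-0-0-,-00-0,0-0-0
  1 | -0-0-  (sole → essential)
  2 | -00-0,0-0-0
  4 | ---00,-0-0-
  5 | -0-0-  (sole → essential)
  8 | ---00,0-0-0,01--0
  10 | 0-0-0,01--0,01-1-
  11 | 01-1-  (sole → essential)
  12 | ---00,-11-0,01--0
  14 | -11-0,-111-,01--0,01-1-
  15 | -111-,01-1-
  16 | ---00,-0-0-,-00-0,1--0-,100--
  17 | -0-0-,1--0-,100--
  18 | -00-0,100--
  19 | 100--  (sole → essential)
  20 | ---00,-0-0-,1--0-
  21 | -0-0-,1--0-
  24 | ---00,1--0-
  25 | 1--0-  (sole → essential)
  28 | ---00,-11-0,1--0-,111--
  29 | 1--0-,111--
  30 | -11-0,-111-,111--
  31 | -111-,111--
Essential prime implicants: -0-0-, 01-1-, 1--0-, 100--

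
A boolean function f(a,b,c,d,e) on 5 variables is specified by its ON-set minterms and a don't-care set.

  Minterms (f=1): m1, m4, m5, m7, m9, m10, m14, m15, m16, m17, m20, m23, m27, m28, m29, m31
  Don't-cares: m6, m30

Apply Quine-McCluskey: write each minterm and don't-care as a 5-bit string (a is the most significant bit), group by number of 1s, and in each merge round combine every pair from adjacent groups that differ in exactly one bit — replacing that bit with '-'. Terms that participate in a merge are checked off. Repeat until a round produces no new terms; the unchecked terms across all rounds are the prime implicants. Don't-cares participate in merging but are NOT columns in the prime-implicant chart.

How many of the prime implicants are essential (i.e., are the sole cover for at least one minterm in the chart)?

5

[col 0] 00001*, 00100*, 00101*, 00110*, 00111*, 01001*, 01010*, 01110*, 01111*, 10000*, 10001*, 10100*, 10111*, 11011*, 11100*, 11101*, 11110*, 11111*
[col 1] -0001, -0100, -0111*, -1110*, -1111*, 0-001, 0-110*, 0-111*, 00-01, 001-0*, 001-1*, 0010-*, 0011-*, 01-10, 0111-*, 1-100, 1-111*, 10-00, 1000-, 11-11, 111-0*, 111-1*, 1110-*, 1111-*
[col 2] --111, -111-, 0-11-, 001--, 111--
Prime implicants: --111, -0001, -0100, -111-, 0-001, 0-11-, 00-01, 001--, 01-10, 1-100, 10-00, 1000-, 11-11, 111--
PI chart (minterm → PIs covering it):
  1 | -0001,0-001,00-01
  4 | -0100,001--
  5 | 00-01,001--
  7 | --111,0-11-,001--
  9 | 0-001  (sole → essential)
  10 | 01-10  (sole → essential)
  14 | -111-,0-11-,01-10
  15 | --111,-111-,0-11-
  16 | 10-00,1000-
  17 | -0001,1000-
  20 | -0100,1-100,10-00
  23 | --111  (sole → essential)
  27 | 11-11  (sole → essential)
  28 | 1-100,111--
  29 | 111--  (sole → essential)
  31 | --111,-111-,11-11,111--
Essential prime implicants: --111, 0-001, 01-10, 11-11, 111--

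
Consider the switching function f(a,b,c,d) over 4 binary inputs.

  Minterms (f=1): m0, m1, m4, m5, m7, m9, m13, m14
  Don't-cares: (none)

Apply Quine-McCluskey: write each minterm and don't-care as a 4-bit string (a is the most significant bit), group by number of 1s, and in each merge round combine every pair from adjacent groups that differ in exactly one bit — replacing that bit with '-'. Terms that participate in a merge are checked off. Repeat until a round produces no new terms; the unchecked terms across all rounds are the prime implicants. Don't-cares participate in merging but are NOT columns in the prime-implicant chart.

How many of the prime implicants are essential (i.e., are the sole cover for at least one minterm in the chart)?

4

[col 0] 0000*, 0001*, 0100*, 0101*, 0111*, 1001*, 1101*, 1110
[col 1] -001*, -101*, 0-00*, 0-01*, 000-*, 01-1, 010-*, 1-01*
[col 2] --01, 0-0-
Prime implicants: --01, 0-0-, 01-1, 1110
PI chart (minterm → PIs covering it):
  0 | 0-0-  (sole → essential)
  1 | --01,0-0-
  4 | 0-0-  (sole → essential)
  5 | --01,0-0-,01-1
  7 | 01-1  (sole → essential)
  9 | --01  (sole → essential)
  13 | --01  (sole → essential)
  14 | 1110  (sole → essential)
Essential prime implicants: --01, 0-0-, 01-1, 1110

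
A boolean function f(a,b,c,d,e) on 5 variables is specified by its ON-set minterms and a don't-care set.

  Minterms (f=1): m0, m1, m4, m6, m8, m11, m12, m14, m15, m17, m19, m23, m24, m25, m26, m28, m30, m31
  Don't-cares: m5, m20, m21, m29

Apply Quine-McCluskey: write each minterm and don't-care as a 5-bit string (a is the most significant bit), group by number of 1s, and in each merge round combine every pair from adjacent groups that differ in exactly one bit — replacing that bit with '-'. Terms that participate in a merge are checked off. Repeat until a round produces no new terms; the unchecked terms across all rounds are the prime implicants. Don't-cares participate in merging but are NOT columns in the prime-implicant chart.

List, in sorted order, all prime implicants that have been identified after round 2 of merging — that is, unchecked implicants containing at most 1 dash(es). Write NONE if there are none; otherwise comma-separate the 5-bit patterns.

01-11

[col 0] 00000*, 00001*, 00100*, 00101*, 00110*, 01000*, 01011*, 01100*, 01110*, 01111*, 10001*, 10011*, 10100*, 10101*, 10111*, 11000*, 11001*, 11010*, 11100*, 11101*, 11110*, 11111*
[col 1] -0001*, -0100*, -0101*, -1000*, -1100*, -1110*, -1111*, 0-000*, 0-100*, 0-110*, 00-00*, 00-01*, 0000-*, 001-0*, 0010-*, 01-00*, 01-11, 011-0*, 0111-*, 1-001*, 1-100*, 1-101*, 1-111*, 10-01*, 10-11*, 100-1*, 101-1*, 1010-*, 11-00*, 11-01*, 11-10*, 110-0*, 1100-*, 111-0*, 111-1*, 1110-*, 1111-*
[col 2] --100, -0-01, -010-, -1-00, -11-0, -111-, 0--00, 0-1-0, 00-0-, 1--01, 1-1-1, 1-10-, 10--1, 11--0, 11-0-, 111--
Prime implicants: --100, -0-01, -010-, -1-00, -11-0, -111-, 0--00, 0-1-0, 00-0-, 01-11, 1--01, 1-1-1, 1-10-, 10--1, 11--0, 11-0-, 111--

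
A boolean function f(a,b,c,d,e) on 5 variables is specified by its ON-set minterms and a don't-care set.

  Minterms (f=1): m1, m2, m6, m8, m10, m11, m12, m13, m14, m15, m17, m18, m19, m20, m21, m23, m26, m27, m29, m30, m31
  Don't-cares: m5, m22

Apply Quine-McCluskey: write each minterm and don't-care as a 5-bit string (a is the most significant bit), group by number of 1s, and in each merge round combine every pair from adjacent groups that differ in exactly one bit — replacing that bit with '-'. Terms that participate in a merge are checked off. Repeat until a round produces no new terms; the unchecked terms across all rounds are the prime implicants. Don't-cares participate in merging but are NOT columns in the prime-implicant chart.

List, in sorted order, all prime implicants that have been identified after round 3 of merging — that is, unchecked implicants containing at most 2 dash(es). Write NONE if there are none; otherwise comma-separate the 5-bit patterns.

Round 0: 00001✓ 00010✓ 00101✓ 00110✓ 01000✓ 01010✓ 01011✓ 01100✓ 01101✓ 01110✓ 01111✓ 10001✓ 10010✓ 10011✓ 10100✓ 10101✓ 10110✓ 10111✓ 11010✓ 11011✓ 11101✓ 11110✓ 11111✓
Round 1: -0001✓ -0010✓ -0101✓ -0110✓ -1010✓ -1011✓ -1101✓ -1110✓ -1111✓ 0-010✓ 0-101✓ 0-110✓ 00-01✓ 00-10✓ 01-00✓ 01-10✓ 01-11✓ 010-0✓ 0101-✓ 011-0✓ 011-1✓ 0110-✓ 0111-✓ 1-010✓ 1-011✓ 1-101✓ 1-110✓ 1-111✓ 10-01✓ 10-10✓ 10-11✓ 100-1✓ 1001-✓ 101-0✓ 101-1✓ 1010-✓ 1011-✓ 11-10✓ 11-11✓ 1101-✓ 111-1✓ 1111-✓
Round 2: --010✓ --101 --110✓ -0-01 -0-10✓ -1-10✓ -1-11✓ -101-✓ -11-1 -111-✓ 0--10✓ 01--0 01-1-✓ 011-- 1--10✓ 1--11✓ 1-01-✓ 1-1-1 1-11-✓ 10--1 10-1-✓ 101-- 11-1-✓
Round 3: ---10 -1-1- 1--1-
PIs = {---10, --101, -0-01, -1-1-, -11-1, 01--0, 011--, 1--1-, 1-1-1, 10--1, 101--}

--101, -0-01, -11-1, 01--0, 011--, 1-1-1, 10--1, 101--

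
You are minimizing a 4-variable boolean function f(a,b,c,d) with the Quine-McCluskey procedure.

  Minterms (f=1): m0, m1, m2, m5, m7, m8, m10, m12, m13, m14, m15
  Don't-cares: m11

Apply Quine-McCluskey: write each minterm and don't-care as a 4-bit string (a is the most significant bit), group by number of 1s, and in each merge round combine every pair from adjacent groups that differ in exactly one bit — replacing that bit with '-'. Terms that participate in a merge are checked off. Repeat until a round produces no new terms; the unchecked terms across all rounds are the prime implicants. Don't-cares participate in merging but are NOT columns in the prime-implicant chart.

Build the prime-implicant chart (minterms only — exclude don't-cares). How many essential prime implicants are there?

2

size-2^0 implicants → 0000(✓)  0001(✓)  0010(✓)  0101(✓)  0111(✓)  1000(✓)  1010(✓)  1011(✓)  1100(✓)  1101(✓)  1110(✓)  1111(✓)
size-2^1 implicants → -000(✓)  -010(✓)  -101(✓)  -111(✓)  0-01  00-0(✓)  000-  01-1(✓)  1-00(✓)  1-10(✓)  1-11(✓)  10-0(✓)  101-(✓)  11-0(✓)  11-1(✓)  110-(✓)  111-(✓)
size-2^2 implicants → -0-0  -1-1  1--0  1-1-  11--
Unchecked terms (primes): -0-0, -1-1, 0-01, 000-, 1--0, 1-1-, 11--
Minterm coverage:
  m0 ⊆ -0-0,000-
  m1 ⊆ 0-01,000-
  m2 ⊆ -0-0 [E]
  m5 ⊆ -1-1,0-01
  m7 ⊆ -1-1 [E]
  m8 ⊆ -0-0,1--0
  m10 ⊆ -0-0,1--0,1-1-
  m12 ⊆ 1--0,11--
  m13 ⊆ -1-1,11--
  m14 ⊆ 1--0,1-1-,11--
  m15 ⊆ -1-1,1-1-,11--
E = {-0-0, -1-1}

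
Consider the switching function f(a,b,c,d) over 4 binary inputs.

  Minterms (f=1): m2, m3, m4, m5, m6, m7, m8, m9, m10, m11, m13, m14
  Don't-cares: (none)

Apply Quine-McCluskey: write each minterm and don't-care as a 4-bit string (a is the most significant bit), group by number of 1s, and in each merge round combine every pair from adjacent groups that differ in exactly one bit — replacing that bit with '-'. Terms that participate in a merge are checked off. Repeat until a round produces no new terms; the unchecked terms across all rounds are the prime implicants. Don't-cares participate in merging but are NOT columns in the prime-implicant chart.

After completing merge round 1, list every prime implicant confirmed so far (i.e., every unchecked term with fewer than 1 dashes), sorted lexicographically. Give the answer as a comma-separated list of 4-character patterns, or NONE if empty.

NONE

Round 0: 0010✓ 0011✓ 0100✓ 0101✓ 0110✓ 0111✓ 1000✓ 1001✓ 1010✓ 1011✓ 1101✓ 1110✓
Round 1: -010✓ -011✓ -101 -110✓ 0-10✓ 0-11✓ 001-✓ 01-0✓ 01-1✓ 010-✓ 011-✓ 1-01 1-10✓ 10-0✓ 10-1✓ 100-✓ 101-✓
Round 2: --10 -01- 0-1- 01-- 10--
PIs = {--10, -01-, -101, 0-1-, 01--, 1-01, 10--}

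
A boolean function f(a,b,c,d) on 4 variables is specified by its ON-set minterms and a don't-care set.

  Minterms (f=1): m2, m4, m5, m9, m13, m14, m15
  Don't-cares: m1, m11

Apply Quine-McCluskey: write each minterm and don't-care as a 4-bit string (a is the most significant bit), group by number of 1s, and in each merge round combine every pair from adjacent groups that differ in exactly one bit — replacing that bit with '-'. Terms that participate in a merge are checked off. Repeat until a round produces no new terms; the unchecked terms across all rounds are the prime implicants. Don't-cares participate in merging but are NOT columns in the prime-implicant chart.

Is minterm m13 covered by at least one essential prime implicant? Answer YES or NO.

NO

Round 0: 0001✓ 0010 0100✓ 0101✓ 1001✓ 1011✓ 1101✓ 1110✓ 1111✓
Round 1: -001✓ -101✓ 0-01✓ 010- 1-01✓ 1-11✓ 10-1✓ 11-1✓ 111-
Round 2: --01 1--1
PIs = {--01, 0010, 010-, 1--1, 111-}
Coverage chart:
  m2: 0010 ←essential
  m4: 010- ←essential
  m5: --01,010-
  m9: --01,1--1
  m13: --01,1--1
  m14: 111- ←essential
  m15: 1--1,111-
Essential: 0010, 010-, 111-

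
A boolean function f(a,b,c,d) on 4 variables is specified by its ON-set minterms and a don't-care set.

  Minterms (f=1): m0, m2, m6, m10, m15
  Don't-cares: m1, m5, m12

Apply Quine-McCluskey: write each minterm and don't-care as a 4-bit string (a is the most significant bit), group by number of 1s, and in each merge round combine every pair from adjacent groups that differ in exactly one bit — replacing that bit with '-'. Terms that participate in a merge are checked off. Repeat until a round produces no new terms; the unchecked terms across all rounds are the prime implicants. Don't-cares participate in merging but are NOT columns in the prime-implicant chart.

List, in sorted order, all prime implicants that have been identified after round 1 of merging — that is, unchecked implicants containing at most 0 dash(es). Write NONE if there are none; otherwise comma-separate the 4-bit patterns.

1100, 1111

Round 0: 0000✓ 0001✓ 0010✓ 0101✓ 0110✓ 1010✓ 1100 1111
Round 1: -010 0-01 0-10 00-0 000-
PIs = {-010, 0-01, 0-10, 00-0, 000-, 1100, 1111}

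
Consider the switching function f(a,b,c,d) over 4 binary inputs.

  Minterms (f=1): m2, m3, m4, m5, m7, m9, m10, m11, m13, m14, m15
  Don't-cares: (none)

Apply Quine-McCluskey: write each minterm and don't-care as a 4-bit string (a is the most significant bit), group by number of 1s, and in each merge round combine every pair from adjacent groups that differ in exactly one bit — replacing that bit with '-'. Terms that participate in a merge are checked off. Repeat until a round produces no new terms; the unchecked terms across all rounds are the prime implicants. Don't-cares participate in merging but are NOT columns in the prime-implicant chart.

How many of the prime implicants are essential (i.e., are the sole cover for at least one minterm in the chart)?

size-2^0 implicants → 0010(✓)  0011(✓)  0100(✓)  0101(✓)  0111(✓)  1001(✓)  1010(✓)  1011(✓)  1101(✓)  1110(✓)  1111(✓)
size-2^1 implicants → -010(✓)  -011(✓)  -101(✓)  -111(✓)  0-11(✓)  001-(✓)  01-1(✓)  010-  1-01(✓)  1-10(✓)  1-11(✓)  10-1(✓)  101-(✓)  11-1(✓)  111-(✓)
size-2^2 implicants → --11  -01-  -1-1  1--1  1-1-
Unchecked terms (primes): --11, -01-, -1-1, 010-, 1--1, 1-1-
Minterm coverage:
  m2 ⊆ -01- [E]
  m3 ⊆ --11,-01-
  m4 ⊆ 010- [E]
  m5 ⊆ -1-1,010-
  m7 ⊆ --11,-1-1
  m9 ⊆ 1--1 [E]
  m10 ⊆ -01-,1-1-
  m11 ⊆ --11,-01-,1--1,1-1-
  m13 ⊆ -1-1,1--1
  m14 ⊆ 1-1- [E]
  m15 ⊆ --11,-1-1,1--1,1-1-
E = {-01-, 010-, 1--1, 1-1-}

4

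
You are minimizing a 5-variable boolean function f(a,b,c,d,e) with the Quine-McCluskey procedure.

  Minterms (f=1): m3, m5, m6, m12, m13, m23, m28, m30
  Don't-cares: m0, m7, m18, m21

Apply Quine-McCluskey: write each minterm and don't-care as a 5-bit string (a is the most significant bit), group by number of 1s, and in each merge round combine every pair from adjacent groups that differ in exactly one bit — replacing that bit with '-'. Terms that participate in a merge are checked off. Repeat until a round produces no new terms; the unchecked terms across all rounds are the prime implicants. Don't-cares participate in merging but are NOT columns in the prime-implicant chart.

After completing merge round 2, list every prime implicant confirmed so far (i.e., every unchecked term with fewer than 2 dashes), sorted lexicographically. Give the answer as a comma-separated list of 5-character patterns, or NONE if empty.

-1100, 0-101, 00-11, 00000, 0011-, 0110-, 10010, 111-0

Round 0: 00000 00011✓ 00101✓ 00110✓ 00111✓ 01100✓ 01101✓ 10010 10101✓ 10111✓ 11100✓ 11110✓
Round 1: -0101✓ -0111✓ -1100 0-101 00-11 001-1✓ 0011- 0110- 101-1✓ 111-0
Round 2: -01-1
PIs = {-01-1, -1100, 0-101, 00-11, 00000, 0011-, 0110-, 10010, 111-0}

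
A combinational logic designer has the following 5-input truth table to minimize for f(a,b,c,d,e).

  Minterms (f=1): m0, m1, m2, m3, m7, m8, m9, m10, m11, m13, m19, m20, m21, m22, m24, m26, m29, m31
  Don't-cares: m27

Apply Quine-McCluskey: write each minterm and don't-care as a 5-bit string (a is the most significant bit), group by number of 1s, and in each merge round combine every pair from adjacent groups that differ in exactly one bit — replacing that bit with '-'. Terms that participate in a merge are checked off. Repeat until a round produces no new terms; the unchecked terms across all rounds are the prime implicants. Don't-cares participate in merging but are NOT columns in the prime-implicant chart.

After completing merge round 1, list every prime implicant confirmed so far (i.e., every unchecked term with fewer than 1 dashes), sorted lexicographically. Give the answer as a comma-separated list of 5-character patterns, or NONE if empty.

NONE

size-2^0 implicants → 00000(✓)  00001(✓)  00010(✓)  00011(✓)  00111(✓)  01000(✓)  01001(✓)  01010(✓)  01011(✓)  01101(✓)  10011(✓)  10100(✓)  10101(✓)  10110(✓)  11000(✓)  11010(✓)  11011(✓)  11101(✓)  11111(✓)
size-2^1 implicants → -0011(✓)  -1000(✓)  -1010(✓)  -1011(✓)  -1101  0-000(✓)  0-001(✓)  0-010(✓)  0-011(✓)  00-11  000-0(✓)  000-1(✓)  0000-(✓)  0001-(✓)  01-01  010-0(✓)  010-1(✓)  0100-(✓)  0101-(✓)  1-011(✓)  1-101  101-0  1010-  11-11  110-0(✓)  1101-(✓)  111-1
size-2^2 implicants → --011  -10-0  -101-  0-0-0(✓)  0-0-1(✓)  0-00-(✓)  0-01-(✓)  000--(✓)  010--(✓)
size-2^3 implicants → 0-0--
Unchecked terms (primes): --011, -10-0, -101-, -1101, 0-0--, 00-11, 01-01, 1-101, 101-0, 1010-, 11-11, 111-1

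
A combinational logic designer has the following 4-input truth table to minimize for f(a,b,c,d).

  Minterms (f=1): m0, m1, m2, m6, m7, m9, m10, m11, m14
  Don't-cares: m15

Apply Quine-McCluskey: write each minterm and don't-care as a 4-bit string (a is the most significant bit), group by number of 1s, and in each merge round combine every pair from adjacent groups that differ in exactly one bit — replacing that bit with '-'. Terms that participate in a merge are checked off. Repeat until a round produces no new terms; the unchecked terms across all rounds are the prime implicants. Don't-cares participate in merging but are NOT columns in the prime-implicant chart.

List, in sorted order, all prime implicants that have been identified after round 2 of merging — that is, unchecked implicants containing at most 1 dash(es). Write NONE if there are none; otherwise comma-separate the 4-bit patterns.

-001, 00-0, 000-, 10-1

Round 0: 0000✓ 0001✓ 0010✓ 0110✓ 0111✓ 1001✓ 1010✓ 1011✓ 1110✓ 1111✓
Round 1: -001 -010✓ -110✓ -111✓ 0-10✓ 00-0 000- 011-✓ 1-10✓ 1-11✓ 10-1 101-✓ 111-✓
Round 2: --10 -11- 1-1-
PIs = {--10, -001, -11-, 00-0, 000-, 1-1-, 10-1}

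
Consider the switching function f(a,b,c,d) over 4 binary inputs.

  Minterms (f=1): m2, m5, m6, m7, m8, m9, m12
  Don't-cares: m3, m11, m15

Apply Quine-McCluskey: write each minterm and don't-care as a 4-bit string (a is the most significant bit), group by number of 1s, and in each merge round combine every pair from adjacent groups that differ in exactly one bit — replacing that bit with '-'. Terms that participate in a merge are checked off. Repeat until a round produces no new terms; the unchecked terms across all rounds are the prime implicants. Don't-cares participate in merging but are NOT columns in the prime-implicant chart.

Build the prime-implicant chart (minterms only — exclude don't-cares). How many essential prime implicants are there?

3

size-2^0 implicants → 0010(✓)  0011(✓)  0101(✓)  0110(✓)  0111(✓)  1000(✓)  1001(✓)  1011(✓)  1100(✓)  1111(✓)
size-2^1 implicants → -011(✓)  -111(✓)  0-10(✓)  0-11(✓)  001-(✓)  01-1  011-(✓)  1-00  1-11(✓)  10-1  100-
size-2^2 implicants → --11  0-1-
Unchecked terms (primes): --11, 0-1-, 01-1, 1-00, 10-1, 100-
Minterm coverage:
  m2 ⊆ 0-1- [E]
  m5 ⊆ 01-1 [E]
  m6 ⊆ 0-1- [E]
  m7 ⊆ --11,0-1-,01-1
  m8 ⊆ 1-00,100-
  m9 ⊆ 10-1,100-
  m12 ⊆ 1-00 [E]
E = {0-1-, 01-1, 1-00}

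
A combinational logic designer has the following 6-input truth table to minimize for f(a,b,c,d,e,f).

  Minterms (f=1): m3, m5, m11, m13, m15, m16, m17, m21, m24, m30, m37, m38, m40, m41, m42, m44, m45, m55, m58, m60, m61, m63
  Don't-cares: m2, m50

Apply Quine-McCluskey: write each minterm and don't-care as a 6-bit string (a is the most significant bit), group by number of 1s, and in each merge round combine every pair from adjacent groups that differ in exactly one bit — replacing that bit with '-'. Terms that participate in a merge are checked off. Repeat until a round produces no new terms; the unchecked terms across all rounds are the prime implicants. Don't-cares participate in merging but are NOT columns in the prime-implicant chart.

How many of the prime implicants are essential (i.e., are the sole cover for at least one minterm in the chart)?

7

size-2^0 implicants → 000010(✓)  000011(✓)  000101(✓)  001011(✓)  001101(✓)  001111(✓)  010000(✓)  010001(✓)  010101(✓)  011000(✓)  011110  100101(✓)  100110  101000(✓)  101001(✓)  101010(✓)  101100(✓)  101101(✓)  110010(✓)  110111(✓)  111010(✓)  111100(✓)  111101(✓)  111111(✓)
size-2^1 implicants → -00101(✓)  -01101(✓)  0-0101  00-011  00-101(✓)  00001-  001-11  0011-1  01-000  010-01  01000-  1-1010  1-1100(✓)  1-1101(✓)  10-101(✓)  101-00(✓)  101-01(✓)  1010-0  10100-(✓)  10110-(✓)  11-010  11-111  1111-1  11110-(✓)
size-2^2 implicants → -0-101  1-110-  101-0-
Unchecked terms (primes): -0-101, 0-0101, 00-011, 00001-, 001-11, 0011-1, 01-000, 010-01, 01000-, 011110, 1-1010, 1-110-, 100110, 101-0-, 1010-0, 11-010, 11-111, 1111-1
Minterm coverage:
  m3 ⊆ 00-011,00001-
  m5 ⊆ -0-101,0-0101
  m11 ⊆ 00-011,001-11
  m13 ⊆ -0-101,0011-1
  m15 ⊆ 001-11,0011-1
  m16 ⊆ 01-000,01000-
  m17 ⊆ 010-01,01000-
  m21 ⊆ 0-0101,010-01
  m24 ⊆ 01-000 [E]
  m30 ⊆ 011110 [E]
  m37 ⊆ -0-101 [E]
  m38 ⊆ 100110 [E]
  m40 ⊆ 101-0-,1010-0
  m41 ⊆ 101-0- [E]
  m42 ⊆ 1-1010,1010-0
  m44 ⊆ 1-110-,101-0-
  m45 ⊆ -0-101,1-110-,101-0-
  m55 ⊆ 11-111 [E]
  m58 ⊆ 1-1010,11-010
  m60 ⊆ 1-110- [E]
  m61 ⊆ 1-110-,1111-1
  m63 ⊆ 11-111,1111-1
E = {-0-101, 01-000, 011110, 1-110-, 100110, 101-0-, 11-111}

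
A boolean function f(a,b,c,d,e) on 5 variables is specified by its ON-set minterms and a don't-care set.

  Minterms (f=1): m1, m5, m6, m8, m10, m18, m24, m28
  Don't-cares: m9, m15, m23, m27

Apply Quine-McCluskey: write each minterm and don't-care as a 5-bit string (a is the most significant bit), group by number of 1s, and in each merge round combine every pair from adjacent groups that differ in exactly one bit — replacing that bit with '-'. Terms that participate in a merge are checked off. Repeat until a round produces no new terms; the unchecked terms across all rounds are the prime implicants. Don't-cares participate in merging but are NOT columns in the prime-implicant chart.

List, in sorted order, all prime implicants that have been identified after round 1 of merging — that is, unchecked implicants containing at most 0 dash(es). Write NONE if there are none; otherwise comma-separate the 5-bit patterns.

[col 0] 00001*, 00101*, 00110, 01000*, 01001*, 01010*, 01111, 10010, 10111, 11000*, 11011, 11100*
[col 1] -1000, 0-001, 00-01, 010-0, 0100-, 11-00
Prime implicants: -1000, 0-001, 00-01, 00110, 010-0, 0100-, 01111, 10010, 10111, 11-00, 11011

00110, 01111, 10010, 10111, 11011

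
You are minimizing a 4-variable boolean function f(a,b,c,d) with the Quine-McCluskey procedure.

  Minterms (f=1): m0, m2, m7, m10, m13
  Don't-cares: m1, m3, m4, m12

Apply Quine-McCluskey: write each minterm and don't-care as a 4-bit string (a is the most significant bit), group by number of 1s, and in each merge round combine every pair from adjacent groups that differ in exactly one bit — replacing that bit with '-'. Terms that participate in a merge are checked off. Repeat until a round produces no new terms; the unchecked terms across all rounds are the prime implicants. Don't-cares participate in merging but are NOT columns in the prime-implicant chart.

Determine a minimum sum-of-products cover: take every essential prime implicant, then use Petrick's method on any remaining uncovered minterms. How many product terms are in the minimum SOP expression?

size-2^0 implicants → 0000(✓)  0001(✓)  0010(✓)  0011(✓)  0100(✓)  0111(✓)  1010(✓)  1100(✓)  1101(✓)
size-2^1 implicants → -010  -100  0-00  0-11  00-0(✓)  00-1(✓)  000-(✓)  001-(✓)  110-
size-2^2 implicants → 00--
Unchecked terms (primes): -010, -100, 0-00, 0-11, 00--, 110-
Minterm coverage:
  m0 ⊆ 0-00,00--
  m2 ⊆ -010,00--
  m7 ⊆ 0-11 [E]
  m10 ⊆ -010 [E]
  m13 ⊆ 110- [E]
E = {-010, 0-11, 110-}
Petrick residual → 0-00
Cover = b'cd' + a'c'd' + a'cd + abc'  |cover|=4

4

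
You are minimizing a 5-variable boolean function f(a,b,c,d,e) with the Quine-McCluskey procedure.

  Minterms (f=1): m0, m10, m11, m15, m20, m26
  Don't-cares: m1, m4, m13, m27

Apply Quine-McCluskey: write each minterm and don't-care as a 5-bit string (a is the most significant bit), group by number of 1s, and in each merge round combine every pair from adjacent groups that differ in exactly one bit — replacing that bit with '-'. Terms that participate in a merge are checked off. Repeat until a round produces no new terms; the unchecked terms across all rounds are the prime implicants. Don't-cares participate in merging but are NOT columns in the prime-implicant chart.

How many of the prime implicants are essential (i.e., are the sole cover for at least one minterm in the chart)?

2

[col 0] 00000*, 00001*, 00100*, 01010*, 01011*, 01101*, 01111*, 10100*, 11010*, 11011*
[col 1] -0100, -1010*, -1011*, 00-00, 0000-, 01-11, 0101-*, 011-1, 1101-*
[col 2] -101-
Prime implicants: -0100, -101-, 00-00, 0000-, 01-11, 011-1
PI chart (minterm → PIs covering it):
  0 | 00-00,0000-
  10 | -101-  (sole → essential)
  11 | -101-,01-11
  15 | 01-11,011-1
  20 | -0100  (sole → essential)
  26 | -101-  (sole → essential)
Essential prime implicants: -0100, -101-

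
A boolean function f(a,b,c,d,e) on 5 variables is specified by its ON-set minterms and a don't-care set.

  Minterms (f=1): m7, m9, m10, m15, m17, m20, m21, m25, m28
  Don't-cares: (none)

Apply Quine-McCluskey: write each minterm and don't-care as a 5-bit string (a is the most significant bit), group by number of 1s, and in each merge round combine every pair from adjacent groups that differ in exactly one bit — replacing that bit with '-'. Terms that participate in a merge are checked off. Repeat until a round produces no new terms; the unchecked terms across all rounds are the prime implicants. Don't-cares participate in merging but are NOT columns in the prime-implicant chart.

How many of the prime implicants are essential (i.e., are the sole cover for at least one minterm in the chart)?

size-2^0 implicants → 00111(✓)  01001(✓)  01010  01111(✓)  10001(✓)  10100(✓)  10101(✓)  11001(✓)  11100(✓)
size-2^1 implicants → -1001  0-111  1-001  1-100  10-01  1010-
Unchecked terms (primes): -1001, 0-111, 01010, 1-001, 1-100, 10-01, 1010-
Minterm coverage:
  m7 ⊆ 0-111 [E]
  m9 ⊆ -1001 [E]
  m10 ⊆ 01010 [E]
  m15 ⊆ 0-111 [E]
  m17 ⊆ 1-001,10-01
  m20 ⊆ 1-100,1010-
  m21 ⊆ 10-01,1010-
  m25 ⊆ -1001,1-001
  m28 ⊆ 1-100 [E]
E = {-1001, 0-111, 01010, 1-100}

4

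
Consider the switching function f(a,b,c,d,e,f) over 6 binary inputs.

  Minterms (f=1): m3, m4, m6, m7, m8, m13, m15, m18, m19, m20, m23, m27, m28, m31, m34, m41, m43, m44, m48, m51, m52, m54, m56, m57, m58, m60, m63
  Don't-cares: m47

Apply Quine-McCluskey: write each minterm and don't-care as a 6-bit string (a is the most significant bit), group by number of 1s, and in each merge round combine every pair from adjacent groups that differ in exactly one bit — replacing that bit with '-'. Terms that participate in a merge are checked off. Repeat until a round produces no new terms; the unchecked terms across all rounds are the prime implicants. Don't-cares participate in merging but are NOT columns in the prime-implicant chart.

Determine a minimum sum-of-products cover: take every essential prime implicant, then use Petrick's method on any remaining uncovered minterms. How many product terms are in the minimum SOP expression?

16

size-2^0 implicants → 000011(✓)  000100(✓)  000110(✓)  000111(✓)  001000  001101(✓)  001111(✓)  010010(✓)  010011(✓)  010100(✓)  010111(✓)  011011(✓)  011100(✓)  011111(✓)  100010  101001(✓)  101011(✓)  101100(✓)  101111(✓)  110000(✓)  110011(✓)  110100(✓)  110110(✓)  111000(✓)  111001(✓)  111010(✓)  111100(✓)  111111(✓)
size-2^1 implicants → -01111(✓)  -10011  -10100(✓)  -11100(✓)  -11111(✓)  0-0011(✓)  0-0100  0-0111(✓)  0-1111(✓)  00-111(✓)  000-11(✓)  0001-0  00011-  0011-1  01-011(✓)  01-100(✓)  01-111(✓)  010-11(✓)  01001-  011-11(✓)  1-1001  1-1100  1-1111(✓)  101-11  1010-1  11-000(✓)  11-100(✓)  110-00(✓)  1101-0  111-00(✓)  1110-0  11100-
size-2^2 implicants → --1111  -1-100  0--111  0-0-11  01--11  11--00
Unchecked terms (primes): --1111, -1-100, -10011, 0--111, 0-0-11, 0-0100, 0001-0, 00011-, 001000, 0011-1, 01--11, 01001-, 1-1001, 1-1100, 100010, 101-11, 1010-1, 11--00, 1101-0, 1110-0, 11100-
Minterm coverage:
  m3 ⊆ 0-0-11 [E]
  m4 ⊆ 0-0100,0001-0
  m6 ⊆ 0001-0,00011-
  m7 ⊆ 0--111,0-0-11,00011-
  m8 ⊆ 001000 [E]
  m13 ⊆ 0011-1 [E]
  m15 ⊆ --1111,0--111,0011-1
  m18 ⊆ 01001- [E]
  m19 ⊆ -10011,0-0-11,01--11,01001-
  m20 ⊆ -1-100,0-0100
  m23 ⊆ 0--111,0-0-11,01--11
  m27 ⊆ 01--11 [E]
  m28 ⊆ -1-100 [E]
  m31 ⊆ --1111,0--111,01--11
  m34 ⊆ 100010 [E]
  m41 ⊆ 1-1001,1010-1
  m43 ⊆ 101-11,1010-1
  m44 ⊆ 1-1100 [E]
  m48 ⊆ 11--00 [E]
  m51 ⊆ -10011 [E]
  m52 ⊆ -1-100,11--00,1101-0
  m54 ⊆ 1101-0 [E]
  m56 ⊆ 11--00,1110-0,11100-
  m57 ⊆ 1-1001,11100-
  m58 ⊆ 1110-0 [E]
  m60 ⊆ -1-100,1-1100,11--00
  m63 ⊆ --1111 [E]
E = {--1111, -1-100, -10011, 0-0-11, 001000, 0011-1, 01--11, 01001-, 1-1100, 100010, 11--00, 1101-0, 1110-0}
Petrick residual → 0001-0, 1-1001, 101-11
Cover = cdef + bde'f' + bc'd'ef + a'c'ef + a'b'c'df' + a'b'cd'e'f' + a'b'cdf + a'bef + a'bc'd'e + acd'e'f + acde'f' + ab'c'd'ef' + ab'cef + abe'f' + abc'df' + abcd'f'  |cover|=16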